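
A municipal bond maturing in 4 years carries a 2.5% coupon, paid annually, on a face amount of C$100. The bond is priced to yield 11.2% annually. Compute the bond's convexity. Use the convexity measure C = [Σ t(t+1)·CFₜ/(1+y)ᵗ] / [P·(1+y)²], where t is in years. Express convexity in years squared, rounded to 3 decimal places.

15.253

With y = 0.112:
  t   CF        PV=CF/(1+0.112)^t    t·PV        t(t+1)·PV
  1         2.50         2.2482         2.2482           4.4964
  2         2.50         2.0218         4.0435          12.1306
  3         2.50         1.8181         5.4544          21.8176
  4       102.50        67.0355       268.1419       1,340.7096
  Σ                     73.1236       279.8880       1,379.1542
P = 73.1236.
Convexity = Σ t(t+1)·PV / [P·(1+y)²] = 1,379.1542 / (73.1236 × 1.236544) = 15.25267.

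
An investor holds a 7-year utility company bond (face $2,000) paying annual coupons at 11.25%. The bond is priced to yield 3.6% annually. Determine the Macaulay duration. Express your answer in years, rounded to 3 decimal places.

5.532 years

Periodic yield y = 0.036. Discount each cash flow and weight by its year:
  t   CF        PV=CF/(1+0.036)^t    t·PV
  1       225.00       217.1815       217.1815
  2       225.00       209.6346       419.2692
  3       225.00       202.3500       607.0501
  4       225.00       195.3186       781.2742
  5       225.00       188.5314       942.6571
  6       225.00       181.9801     1,091.8808
  7     2,225.00     1,737.0476    12,159.3334
  Σ                  2,932.0438    16,218.6463
Price P = Σ PV = 2,932.0438.
Macaulay duration = Σ(t·PV) / P = 16,218.6463 / 2,932.0438 = 5.53152 years.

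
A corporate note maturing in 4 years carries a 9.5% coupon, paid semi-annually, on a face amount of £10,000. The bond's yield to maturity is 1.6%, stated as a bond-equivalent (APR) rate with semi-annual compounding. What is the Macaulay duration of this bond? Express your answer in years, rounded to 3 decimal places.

Periodic yield y = 0.008. Discount each cash flow and weight by its period:
  t   CF        PV=CF/(1+0.008)^t    t·PV
  1       475.00       471.2302       471.2302
  2       475.00       467.4902       934.9805
  3       475.00       463.7800     1,391.3400
  4       475.00       460.0992     1,840.3968
  5       475.00       456.4476     2,282.2381
  6       475.00       452.8250     2,716.9501
  7       475.00       449.2312     3,144.6182
  8    10,475.00     9,828.1047    78,624.8377
  Σ                 13,049.2081    91,406.5915
Price P = Σ PV = 13,049.2081.
Macaulay duration = Σ(t·PV) / P = 91,406.5915 / 13,049.2081 = 7.00476 half-year periods.
In years: 7.00476 / 2 = 3.50238 years.

3.502 years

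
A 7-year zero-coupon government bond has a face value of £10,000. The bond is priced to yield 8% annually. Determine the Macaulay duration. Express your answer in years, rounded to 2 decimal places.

A zero-coupon bond has a single cash flow at maturity, so its Macaulay duration equals its maturity: 7 years.

7.00 years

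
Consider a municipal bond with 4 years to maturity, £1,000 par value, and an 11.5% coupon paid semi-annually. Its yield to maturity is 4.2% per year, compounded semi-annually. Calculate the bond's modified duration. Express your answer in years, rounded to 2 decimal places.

Periodic yield y = 0.021. First find Macaulay duration:
  t   CF        PV=CF/(1+0.021)^t    t·PV
  1        57.50        56.3173        56.3173
  2        57.50        55.1590       110.3180
  3        57.50        54.0245       162.0734
  4        57.50        52.9133       211.6532
  5        57.50        51.8250       259.1249
  6        57.50        50.7590       304.5542
  7        57.50        49.7150       348.0052
  8     1,057.50       895.5182     7,164.1460
  Σ                  1,266.2314     8,616.1923
P = 1,266.2314; Macaulay duration = 8,616.1923 / 1,266.2314 = 6.80460 half-year periods = 3.40230 years.
Modified duration = D_Mac / (1 + y) = 3.40230 / 1.021 = 3.33232 years.

3.33 years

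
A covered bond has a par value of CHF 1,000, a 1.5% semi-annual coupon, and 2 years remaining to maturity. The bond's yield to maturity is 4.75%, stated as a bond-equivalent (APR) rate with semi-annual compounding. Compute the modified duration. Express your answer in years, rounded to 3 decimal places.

Periodic yield y = 0.02375. First find Macaulay duration:
  t   CF        PV=CF/(1+0.02375)^t    t·PV
  1         7.50         7.3260         7.3260
  2         7.50         7.1561        14.3121
  3         7.50         6.9900        20.9701
  4     1,007.50       917.2113     3,668.8452
  Σ                    938.6834     3,711.4534
P = 938.6834; Macaulay duration = 3,711.4534 / 938.6834 = 3.95389 half-year periods = 1.97695 years.
Modified duration = D_Mac / (1 + y) = 1.97695 / 1.02375 = 1.93108 years.

1.931 years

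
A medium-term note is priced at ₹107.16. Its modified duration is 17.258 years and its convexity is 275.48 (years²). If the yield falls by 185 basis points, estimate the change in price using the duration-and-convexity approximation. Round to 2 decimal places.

+₹39.26

Duration effect: -D_mod·Δy = -17.258 × (-0.0185) = +0.319273
Convexity effect: ½·C·(Δy)² = 0.5 × 275.48 × (-0.0185)² = +0.047141515
ΔP/P ≈ +0.319273 + 0.047141515 = +0.366414515
ΔP ≈ 107.16 × (+0.366414515) = +39.2649794274.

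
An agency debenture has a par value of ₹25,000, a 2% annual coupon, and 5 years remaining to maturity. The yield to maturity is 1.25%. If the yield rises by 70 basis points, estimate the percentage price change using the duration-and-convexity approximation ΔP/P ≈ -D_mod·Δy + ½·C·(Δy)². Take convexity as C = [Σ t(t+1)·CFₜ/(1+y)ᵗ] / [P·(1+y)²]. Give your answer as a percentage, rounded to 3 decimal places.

With y = 0.0125:
  t   CF        PV=CF/(1+0.0125)^t    t·PV        t(t+1)·PV
  1       500.00       493.8272       493.8272         987.6543
  2       500.00       487.7305       975.4611       2,926.3832
  3       500.00       481.7092     1,445.1275       5,780.5100
  4       500.00       475.7621     1,903.0486       9,515.2428
  5    25,500.00    23,964.3151   119,821.5754     718,929.4524
  Σ                 25,903.3441   124,639.0397     738,139.2426
P = 25,903.3441; D_Mac = 4.81170 yrs; D_mod = 4.75229 yrs; C = 27.79665.
Duration effect: -4.75229 × (+0.007) = -0.033266
Convexity effect: 0.5 × 27.79665 × (0.007)² = +0.0006810
ΔP/P ≈ -0.033266 + 0.0006810 = -0.032585 = -3.2585%.

-3.259%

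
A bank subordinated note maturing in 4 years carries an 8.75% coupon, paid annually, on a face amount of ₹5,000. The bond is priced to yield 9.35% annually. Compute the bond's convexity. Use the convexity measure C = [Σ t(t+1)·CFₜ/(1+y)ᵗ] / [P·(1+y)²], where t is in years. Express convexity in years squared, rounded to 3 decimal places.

14.168

With y = 0.0935:
  t   CF        PV=CF/(1+0.0935)^t    t·PV        t(t+1)·PV
  1       437.50       400.0914       400.0914         800.1829
  2       437.50       365.8815       731.7631       2,195.2892
  3       437.50       334.5967     1,003.7902       4,015.1608
  4     5,437.50     3,802.9807    15,211.9228      76,059.6138
  Σ                  4,903.5504    17,347.5675      83,070.2467
P = 4,903.5504.
Convexity = Σ t(t+1)·PV / [P·(1+y)²] = 83,070.2467 / (4,903.5504 × 1.195742) = 14.16763.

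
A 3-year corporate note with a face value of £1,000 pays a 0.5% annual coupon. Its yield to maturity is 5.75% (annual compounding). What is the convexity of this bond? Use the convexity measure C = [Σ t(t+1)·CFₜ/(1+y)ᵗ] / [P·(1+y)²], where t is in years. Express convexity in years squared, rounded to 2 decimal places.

With y = 0.0575:
  t   CF        PV=CF/(1+0.0575)^t    t·PV        t(t+1)·PV
  1         5.00         4.7281         4.7281           9.4563
  2         5.00         4.4710         8.9421          26.8263
  3     1,005.00       849.8161     2,549.4482      10,197.7927
  Σ                    859.0152     2,563.1184      10,234.0753
P = 859.0152.
Convexity = Σ t(t+1)·PV / [P·(1+y)²] = 10,234.0753 / (859.0152 × 1.118306) = 10.65337.

10.65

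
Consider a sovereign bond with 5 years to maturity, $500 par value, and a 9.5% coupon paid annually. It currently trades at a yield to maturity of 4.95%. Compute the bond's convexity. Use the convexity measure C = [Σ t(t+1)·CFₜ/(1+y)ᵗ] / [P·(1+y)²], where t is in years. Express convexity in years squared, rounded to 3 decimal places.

With y = 0.0495:
  t   CF        PV=CF/(1+0.0495)^t    t·PV        t(t+1)·PV
  1        47.50        45.2596        45.2596          90.5193
  2        47.50        43.1250        86.2499         258.7498
  3        47.50        41.0910       123.2729         493.0915
  4        47.50        39.1529       156.6116         783.0578
  5       547.50       430.0034     2,150.0171      12,900.1026
  Σ                    598.6319     2,561.4111      14,525.5210
P = 598.6319.
Convexity = Σ t(t+1)·PV / [P·(1+y)²] = 14,525.5210 / (598.6319 × 1.101450) = 22.02962.

22.030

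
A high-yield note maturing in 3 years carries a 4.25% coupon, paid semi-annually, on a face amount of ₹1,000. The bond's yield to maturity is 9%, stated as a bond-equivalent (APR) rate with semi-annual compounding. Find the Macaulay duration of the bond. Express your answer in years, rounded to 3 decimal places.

Periodic yield y = 0.045. Discount each cash flow and weight by its period:
  t   CF        PV=CF/(1+0.045)^t    t·PV
  1        21.25        20.3349        20.3349
  2        21.25        19.4593        38.9185
  3        21.25        18.6213        55.8639
  4        21.25        17.8194        71.2777
  5        21.25        17.0521        85.2604
  6     1,021.25       784.2135     4,705.2811
  Σ                    877.5005     4,976.9366
Price P = Σ PV = 877.5005.
Macaulay duration = Σ(t·PV) / P = 4,976.9366 / 877.5005 = 5.67172 half-year periods.
In years: 5.67172 / 2 = 2.83586 years.

2.836 years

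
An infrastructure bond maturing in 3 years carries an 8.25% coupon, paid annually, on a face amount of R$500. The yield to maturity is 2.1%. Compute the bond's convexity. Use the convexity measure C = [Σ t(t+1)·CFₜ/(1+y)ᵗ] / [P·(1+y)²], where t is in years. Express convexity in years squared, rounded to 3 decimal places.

10.466

With y = 0.021:
  t   CF        PV=CF/(1+0.021)^t    t·PV        t(t+1)·PV
  1        41.25        40.4016        40.4016          80.8031
  2        41.25        39.5706        79.1412         237.4235
  3       541.25       508.5348     1,525.6044       6,102.4177
  Σ                    588.5070     1,645.1472       6,420.6443
P = 588.5070.
Convexity = Σ t(t+1)·PV / [P·(1+y)²] = 6,420.6443 / (588.5070 × 1.042441) = 10.46587.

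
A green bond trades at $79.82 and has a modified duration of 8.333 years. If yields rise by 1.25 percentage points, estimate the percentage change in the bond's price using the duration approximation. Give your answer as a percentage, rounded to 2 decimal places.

Duration approximation: ΔP/P ≈ -D_mod · Δy = -8.333 × (+0.0125) = -0.1041625.
As a percentage: -10.41625%.

-10.42%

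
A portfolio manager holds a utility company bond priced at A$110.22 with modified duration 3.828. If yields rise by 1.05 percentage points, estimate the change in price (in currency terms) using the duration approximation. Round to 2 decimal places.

Duration approximation: ΔP/P ≈ -D_mod · Δy = -3.828 × (+0.0105) = -0.040194.
ΔP ≈ 110.22 × (-0.040194) = -4.43018268.

-A$4.43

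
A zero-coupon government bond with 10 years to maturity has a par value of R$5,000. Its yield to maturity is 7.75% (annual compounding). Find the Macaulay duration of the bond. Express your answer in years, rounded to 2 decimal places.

10.00 years

A zero-coupon bond has a single cash flow at maturity, so its Macaulay duration equals its maturity: 10 years.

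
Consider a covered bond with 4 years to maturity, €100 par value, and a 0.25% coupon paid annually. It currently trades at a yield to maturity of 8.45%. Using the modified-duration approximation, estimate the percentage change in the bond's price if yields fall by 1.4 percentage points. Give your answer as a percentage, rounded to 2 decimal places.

Periodic yield y = 0.0845. Modified duration first:
  t   CF        PV=CF/(1+0.0845)^t    t·PV
  1         0.25         0.2305         0.2305
  2         0.25         0.2126         0.4251
  3         0.25         0.1960         0.5880
  4       100.25        72.4713       289.8853
  Σ                     73.1104       291.1289
P = 73.1104; D_Mac = 3.98205 yrs; D_mod = 3.98205/(1+0.0845) = 3.67178 yrs.
ΔP/P ≈ -D_mod · Δy = -3.67178 × (-0.014) = +0.051405 = +5.1405%.

+5.14%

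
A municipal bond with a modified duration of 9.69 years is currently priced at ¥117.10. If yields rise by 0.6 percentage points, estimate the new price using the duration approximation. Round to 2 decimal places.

Duration approximation: ΔP/P ≈ -D_mod · Δy = -9.69 × (+0.006) = -0.058140.
New price ≈ 117.10 × (1 - 0.058140) = 110.291806.

¥110.29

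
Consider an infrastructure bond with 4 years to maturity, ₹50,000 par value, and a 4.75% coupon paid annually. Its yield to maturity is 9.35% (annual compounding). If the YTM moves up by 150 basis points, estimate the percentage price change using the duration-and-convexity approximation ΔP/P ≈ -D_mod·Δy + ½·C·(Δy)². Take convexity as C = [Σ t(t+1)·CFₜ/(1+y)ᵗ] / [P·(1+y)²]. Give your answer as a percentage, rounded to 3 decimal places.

-4.921%

With y = 0.0935:
  t   CF        PV=CF/(1+0.0935)^t    t·PV        t(t+1)·PV
  1     2,375.00     2,171.9250     2,171.9250       4,343.8500
  2     2,375.00     1,986.2140     3,972.4280      11,917.2840
  3     2,375.00     1,816.3823     5,449.1468      21,796.5871
  4    52,375.00    36,631.0094   146,524.0377     732,620.1885
  Σ                 42,605.5307   158,117.5375     770,677.9096
P = 42,605.5307; D_Mac = 3.71120 yrs; D_mod = 3.39387 yrs; C = 15.12758.
Duration effect: -3.39387 × (+0.015) = -0.050908
Convexity effect: 0.5 × 15.12758 × (0.015)² = +0.0017019
ΔP/P ≈ -0.050908 + 0.0017019 = -0.049206 = -4.9206%.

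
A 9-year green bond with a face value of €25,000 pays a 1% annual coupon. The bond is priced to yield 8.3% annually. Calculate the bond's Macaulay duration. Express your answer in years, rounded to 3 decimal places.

Periodic yield y = 0.083. Discount each cash flow and weight by its year:
  t   CF        PV=CF/(1+0.083)^t    t·PV
  1       250.00       230.8403       230.8403
  2       250.00       213.1489       426.2978
  3       250.00       196.8134       590.4402
  4       250.00       181.7298       726.9193
  5       250.00       167.8022       839.0111
  6       250.00       154.9420       929.6522
  7       250.00       143.0674     1,001.4721
  8       250.00       132.1029     1,056.8232
  9    25,250.00    12,319.8458   110,878.6124
  Σ                 13,740.2928   116,680.0686
Price P = Σ PV = 13,740.2928.
Macaulay duration = Σ(t·PV) / P = 116,680.0686 / 13,740.2928 = 8.49182 years.

8.492 years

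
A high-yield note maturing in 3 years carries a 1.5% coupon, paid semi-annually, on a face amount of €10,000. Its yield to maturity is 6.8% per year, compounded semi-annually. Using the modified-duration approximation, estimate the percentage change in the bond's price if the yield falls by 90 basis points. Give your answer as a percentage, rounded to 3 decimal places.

+2.558%

Periodic yield y = 0.034. Modified duration first:
  t   CF        PV=CF/(1+0.034)^t    t·PV
  1        75.00        72.5338        72.5338
  2        75.00        70.1488       140.2976
  3        75.00        67.8422       203.5265
  4        75.00        65.6114       262.4455
  5        75.00        63.4539       317.2697
  6    10,075.00     8,243.6932    49,462.1594
  Σ                  8,583.2833    50,458.2325
P = 8,583.2833; D_Mac = 5.87866 half-year periods = 2.93933 yrs; D_mod = 2.93933/(1+0.034) = 2.84268 yrs.
ΔP/P ≈ -D_mod · Δy = -2.84268 × (-0.009) = +0.025584 = +2.5584%.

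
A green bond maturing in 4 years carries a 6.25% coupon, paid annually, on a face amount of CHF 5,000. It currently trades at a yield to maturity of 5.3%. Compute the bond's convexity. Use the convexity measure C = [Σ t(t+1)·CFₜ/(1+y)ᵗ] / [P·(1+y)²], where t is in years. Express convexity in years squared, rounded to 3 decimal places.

With y = 0.053:
  t   CF        PV=CF/(1+0.053)^t    t·PV        t(t+1)·PV
  1       312.50       296.7711       296.7711         593.5423
  2       312.50       281.8339       563.6679       1,691.0036
  3       312.50       267.6486       802.9457       3,211.7827
  4     5,312.50     4,321.0119    17,284.0474      86,420.2372
  Σ                  5,167.2655    18,947.4321      91,916.5657
P = 5,167.2655.
Convexity = Σ t(t+1)·PV / [P·(1+y)²] = 91,916.5657 / (5,167.2655 × 1.108809) = 16.04266.

16.043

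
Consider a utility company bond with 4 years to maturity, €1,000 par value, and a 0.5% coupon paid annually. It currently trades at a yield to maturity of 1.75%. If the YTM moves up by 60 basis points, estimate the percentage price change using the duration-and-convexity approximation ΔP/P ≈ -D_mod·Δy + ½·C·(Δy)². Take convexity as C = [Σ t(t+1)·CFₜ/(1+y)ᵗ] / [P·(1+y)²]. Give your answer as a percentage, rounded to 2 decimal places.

With y = 0.0175:
  t   CF        PV=CF/(1+0.0175)^t    t·PV        t(t+1)·PV
  1         5.00         4.9140         4.9140           9.8280
  2         5.00         4.8295         9.6590          28.9769
  3         5.00         4.7464        14.2393          56.9571
  4     1,005.00       937.6233     3,750.4932      18,752.4660
  Σ                    952.1132     3,779.3055      18,848.2280
P = 952.1132; D_Mac = 3.96939 yrs; D_mod = 3.90112 yrs; C = 19.12111.
Duration effect: -3.90112 × (+0.006) = -0.023407
Convexity effect: 0.5 × 19.12111 × (0.006)² = +0.0003442
ΔP/P ≈ -0.023407 + 0.0003442 = -0.023063 = -2.3063%.

-2.31%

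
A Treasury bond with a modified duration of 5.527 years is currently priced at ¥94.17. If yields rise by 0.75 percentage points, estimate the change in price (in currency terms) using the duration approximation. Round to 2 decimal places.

Duration approximation: ΔP/P ≈ -D_mod · Δy = -5.527 × (+0.0075) = -0.0414525.
ΔP ≈ 94.17 × (-0.0414525) = -3.903581925.

-¥3.90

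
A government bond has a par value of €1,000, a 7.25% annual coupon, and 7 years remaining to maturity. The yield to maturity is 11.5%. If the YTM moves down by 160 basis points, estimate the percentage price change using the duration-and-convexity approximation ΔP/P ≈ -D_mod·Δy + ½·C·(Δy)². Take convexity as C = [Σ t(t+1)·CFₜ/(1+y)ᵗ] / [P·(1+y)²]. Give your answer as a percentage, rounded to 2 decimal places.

+8.41%

With y = 0.115:
  t   CF        PV=CF/(1+0.115)^t    t·PV        t(t+1)·PV
  1        72.50        65.0224        65.0224         130.0448
  2        72.50        58.3161       116.6321         349.8964
  3        72.50        52.3014       156.9042         627.6169
  4        72.50        46.9071       187.6284         938.1419
  5        72.50        42.0691       210.3457       1,262.0743
  6        72.50        37.7302       226.3810       1,584.6673
  7     1,072.50       500.5797     3,504.0579      28,032.4629
  Σ                    802.9260     4,466.9718      32,924.9046
P = 802.9260; D_Mac = 5.56337 yrs; D_mod = 4.98957 yrs; C = 32.98369.
Duration effect: -4.98957 × (-0.016) = +0.079833
Convexity effect: 0.5 × 32.98369 × (-0.016)² = +0.0042219
ΔP/P ≈ +0.079833 + 0.0042219 = +0.084055 = +8.4055%.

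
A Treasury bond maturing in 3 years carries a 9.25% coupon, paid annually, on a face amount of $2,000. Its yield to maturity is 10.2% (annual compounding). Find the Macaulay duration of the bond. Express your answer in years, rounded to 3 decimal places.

2.750 years

Periodic yield y = 0.102. Discount each cash flow and weight by its year:
  t   CF        PV=CF/(1+0.102)^t    t·PV
  1       185.00       167.8766       167.8766
  2       185.00       152.3381       304.6762
  3     2,185.00     1,632.7010     4,898.1030
  Σ                  1,952.9157     5,370.6558
Price P = Σ PV = 1,952.9157.
Macaulay duration = Σ(t·PV) / P = 5,370.6558 / 1,952.9157 = 2.75007 years.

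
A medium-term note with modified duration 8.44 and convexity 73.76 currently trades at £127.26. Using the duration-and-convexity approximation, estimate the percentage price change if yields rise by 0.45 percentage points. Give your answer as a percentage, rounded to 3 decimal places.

-3.723%

Duration effect: -D_mod·Δy = -8.44 × (+0.0045) = -0.037980
Convexity effect: ½·C·(Δy)² = 0.5 × 73.76 × (0.0045)² = +0.00074682
ΔP/P ≈ -0.037980 + 0.00074682 = -0.03723318
= -3.723318%.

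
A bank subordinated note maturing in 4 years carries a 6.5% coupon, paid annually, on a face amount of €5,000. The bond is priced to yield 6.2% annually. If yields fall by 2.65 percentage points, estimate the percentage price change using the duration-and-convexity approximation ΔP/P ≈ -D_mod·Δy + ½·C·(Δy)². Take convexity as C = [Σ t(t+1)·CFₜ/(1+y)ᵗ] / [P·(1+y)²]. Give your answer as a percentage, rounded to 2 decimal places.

With y = 0.062:
  t   CF        PV=CF/(1+0.062)^t    t·PV        t(t+1)·PV
  1       325.00       306.0264       306.0264         612.0527
  2       325.00       288.1604       576.3208       1,728.9625
  3       325.00       271.3375       814.0125       3,256.0499
  4     5,325.00     4,186.2152    16,744.8606      83,724.3030
  Σ                  5,051.7394    18,441.2203      89,321.3682
P = 5,051.7394; D_Mac = 3.65047 yrs; D_mod = 3.43735 yrs; C = 15.67709.
Duration effect: -3.43735 × (-0.0265) = +0.091090
Convexity effect: 0.5 × 15.67709 × (-0.0265)² = +0.0055046
ΔP/P ≈ +0.091090 + 0.0055046 = +0.096594 = +9.6594%.

+9.66%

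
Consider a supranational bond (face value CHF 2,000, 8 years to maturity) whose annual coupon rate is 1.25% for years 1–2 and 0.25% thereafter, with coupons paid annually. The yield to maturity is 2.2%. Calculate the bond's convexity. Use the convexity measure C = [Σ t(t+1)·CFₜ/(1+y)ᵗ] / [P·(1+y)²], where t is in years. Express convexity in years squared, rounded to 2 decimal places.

66.64

With y = 0.022:
  t   CF        PV=CF/(1+0.022)^t    t·PV        t(t+1)·PV
  1        25.00        24.4618        24.4618          48.9237
  2        25.00        23.9353        47.8705         143.6116
  3         5.00         4.6840        14.0520          56.2081
  4         5.00         4.5832        18.3327          91.6635
  5         5.00         4.4845        22.4226         134.5355
  6         5.00         4.3880        26.3279         184.2952
  7         5.00         4.2935        30.0547         240.4373
  8     2,005.00     1,684.6404    13,477.1232     121,294.1086
  Σ                  1,755.4707    13,660.6454     122,193.7832
P = 1,755.4707.
Convexity = Σ t(t+1)·PV / [P·(1+y)²] = 122,193.7832 / (1,755.4707 × 1.044484) = 66.64288.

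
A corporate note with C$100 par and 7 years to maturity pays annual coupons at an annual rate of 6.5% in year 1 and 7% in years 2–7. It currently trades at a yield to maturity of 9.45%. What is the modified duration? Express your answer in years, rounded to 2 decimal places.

Periodic yield y = 0.0945. First find Macaulay duration:
  t   CF        PV=CF/(1+0.0945)^t    t·PV
  1         6.50         5.9388         5.9388
  2         7.00         5.8434        11.6868
  3         7.00         5.3389        16.0167
  4         7.00         4.8779        19.5117
  5         7.00         4.4568        22.2838
  6         7.00         4.0720        24.4318
  7       107.00        56.8687       398.0810
  Σ                     87.3964       497.9505
P = 87.3964; Macaulay duration = 497.9505 / 87.3964 = 5.69761 years.
Modified duration = D_Mac / (1 + y) = 5.69761 / 1.0945 = 5.20567 years.

5.21 years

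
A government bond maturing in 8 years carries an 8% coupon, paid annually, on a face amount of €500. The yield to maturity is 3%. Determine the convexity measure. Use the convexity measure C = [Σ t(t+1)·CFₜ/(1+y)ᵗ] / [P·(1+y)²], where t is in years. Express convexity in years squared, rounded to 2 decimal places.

With y = 0.03:
  t   CF        PV=CF/(1+0.03)^t    t·PV        t(t+1)·PV
  1        40.00        38.8350        38.8350          77.6699
  2        40.00        37.7038        75.4077         226.2230
  3        40.00        36.6057       109.8170         439.2680
  4        40.00        35.5395       142.1579         710.7896
  5        40.00        34.5044       172.5218       1,035.1305
  6        40.00        33.4994       200.9962       1,406.9736
  7        40.00        32.5237       227.6656       1,821.3250
  8       540.00       426.2810     3,410.2479      30,692.2310
  Σ                    675.4923     4,377.6490      36,409.6107
P = 675.4923.
Convexity = Σ t(t+1)·PV / [P·(1+y)²] = 36,409.6107 / (675.4923 × 1.060900) = 50.80672.

50.81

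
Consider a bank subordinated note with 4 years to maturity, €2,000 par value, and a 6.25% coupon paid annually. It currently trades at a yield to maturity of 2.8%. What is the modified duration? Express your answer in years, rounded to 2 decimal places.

3.58 years

Periodic yield y = 0.028. First find Macaulay duration:
  t   CF        PV=CF/(1+0.028)^t    t·PV
  1       125.00       121.5953       121.5953
  2       125.00       118.2834       236.5668
  3       125.00       115.0617       345.1850
  4     2,125.00     1,902.7708     7,611.0832
  Σ                  2,257.7112     8,314.4303
P = 2,257.7112; Macaulay duration = 8,314.4303 / 2,257.7112 = 3.68268 years.
Modified duration = D_Mac / (1 + y) = 3.68268 / 1.028 = 3.58237 years.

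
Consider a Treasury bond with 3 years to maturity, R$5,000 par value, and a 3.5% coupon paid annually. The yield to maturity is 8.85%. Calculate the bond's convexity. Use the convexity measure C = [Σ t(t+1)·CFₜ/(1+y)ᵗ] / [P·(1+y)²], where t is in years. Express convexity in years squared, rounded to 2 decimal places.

With y = 0.0885:
  t   CF        PV=CF/(1+0.0885)^t    t·PV        t(t+1)·PV
  1       175.00       160.7717       160.7717         321.5434
  2       175.00       147.7002       295.4005         886.2014
  3     5,175.00     4,012.5925    12,037.7774      48,151.1097
  Σ                  4,321.0644    12,493.9496      49,358.8545
P = 4,321.0644.
Convexity = Σ t(t+1)·PV / [P·(1+y)²] = 49,358.8545 / (4,321.0644 × 1.184832) = 9.64090.

9.64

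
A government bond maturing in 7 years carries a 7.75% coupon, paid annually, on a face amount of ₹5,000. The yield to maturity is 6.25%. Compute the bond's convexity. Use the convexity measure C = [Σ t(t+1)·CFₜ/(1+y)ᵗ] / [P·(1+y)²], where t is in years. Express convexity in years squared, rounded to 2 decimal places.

37.63

With y = 0.0625:
  t   CF        PV=CF/(1+0.0625)^t    t·PV        t(t+1)·PV
  1       387.50       364.7059       364.7059         729.4118
  2       387.50       343.2526       686.5052       2,059.5156
  3       387.50       323.0613       969.1838       3,876.7352
  4       387.50       304.0577     1,216.2306       6,081.1532
  5       387.50       286.1719     1,430.8596       8,585.1575
  6       387.50       269.3383     1,616.0297      11,312.2076
  7     5,387.50     3,524.3961    24,670.7727     197,366.1817
  Σ                  5,414.9837    30,954.2875     230,010.3625
P = 5,414.9837.
Convexity = Σ t(t+1)·PV / [P·(1+y)²] = 230,010.3625 / (5,414.9837 × 1.128906) = 37.62637.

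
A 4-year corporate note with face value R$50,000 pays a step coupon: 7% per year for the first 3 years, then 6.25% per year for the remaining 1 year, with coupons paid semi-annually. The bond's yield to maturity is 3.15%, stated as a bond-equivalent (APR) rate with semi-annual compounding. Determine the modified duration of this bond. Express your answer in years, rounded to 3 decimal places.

3.534 years

Periodic yield y = 0.01575. First find Macaulay duration:
  t   CF        PV=CF/(1+0.01575)^t    t·PV
  1     1,750.00     1,722.8649     1,722.8649
  2     1,750.00     1,696.1505     3,392.3010
  3     1,750.00     1,669.8504     5,009.5511
  4     1,750.00     1,643.9580     6,575.8321
  5     1,750.00     1,618.4672     8,092.3358
  6     1,750.00     1,593.3716     9,560.2294
  7     1,562.50     1,400.5938     9,804.1568
  8    51,562.50    45,502.9253   364,023.4027
  Σ                 56,848.1817   408,180.6738
P = 56,848.1817; Macaulay duration = 408,180.6738 / 56,848.1817 = 7.18019 half-year periods = 3.59009 years.
Modified duration = D_Mac / (1 + y) = 3.59009 / 1.01575 = 3.53443 years.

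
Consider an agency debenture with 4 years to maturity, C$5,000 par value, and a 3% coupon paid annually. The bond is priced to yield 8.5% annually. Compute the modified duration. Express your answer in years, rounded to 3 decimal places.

Periodic yield y = 0.085. First find Macaulay duration:
  t   CF        PV=CF/(1+0.085)^t    t·PV
  1       150.00       138.2488       138.2488
  2       150.00       127.4183       254.8366
  3       150.00       117.4362       352.3086
  4     5,150.00     3,716.1076    14,864.4303
  Σ                  4,099.2109    15,609.8243
P = 4,099.2109; Macaulay duration = 15,609.8243 / 4,099.2109 = 3.80801 years.
Modified duration = D_Mac / (1 + y) = 3.80801 / 1.085 = 3.50968 years.

3.510 years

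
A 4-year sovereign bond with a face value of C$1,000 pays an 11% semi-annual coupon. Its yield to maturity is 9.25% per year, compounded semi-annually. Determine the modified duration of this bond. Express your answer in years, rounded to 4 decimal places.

3.2136 years

Periodic yield y = 0.04625. First find Macaulay duration:
  t   CF        PV=CF/(1+0.04625)^t    t·PV
  1        55.00        52.5687        52.5687
  2        55.00        50.2449       100.4897
  3        55.00        48.0238       144.0713
  4        55.00        45.9009       183.6034
  5        55.00        43.8718       219.3589
  6        55.00        41.9324       251.5945
  7        55.00        40.0788       280.5514
  8     1,055.00       734.7992     5,878.3938
  Σ                  1,057.4204     7,110.6318
P = 1,057.4204; Macaulay duration = 7,110.6318 / 1,057.4204 = 6.72451 half-year periods = 3.36225 years.
Modified duration = D_Mac / (1 + y) = 3.36225 / 1.04625 = 3.21362 years.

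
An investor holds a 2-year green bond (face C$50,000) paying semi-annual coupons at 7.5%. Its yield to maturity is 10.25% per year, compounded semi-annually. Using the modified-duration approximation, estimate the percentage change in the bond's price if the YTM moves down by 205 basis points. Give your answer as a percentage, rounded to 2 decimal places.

+3.69%

Periodic yield y = 0.05125. Modified duration first:
  t   CF        PV=CF/(1+0.05125)^t    t·PV
  1     1,875.00     1,783.5910     1,783.5910
  2     1,875.00     1,696.6383     3,393.2765
  3     1,875.00     1,613.9246     4,841.7738
  4    51,875.00    42,475.0672   169,900.2687
  Σ                 47,569.2210   179,918.9101
P = 47,569.2210; D_Mac = 3.78225 half-year periods = 1.89113 yrs; D_mod = 1.89113/(1+0.05125) = 1.79893 yrs.
ΔP/P ≈ -D_mod · Δy = -1.79893 × (-0.0205) = +0.036878 = +3.6878%.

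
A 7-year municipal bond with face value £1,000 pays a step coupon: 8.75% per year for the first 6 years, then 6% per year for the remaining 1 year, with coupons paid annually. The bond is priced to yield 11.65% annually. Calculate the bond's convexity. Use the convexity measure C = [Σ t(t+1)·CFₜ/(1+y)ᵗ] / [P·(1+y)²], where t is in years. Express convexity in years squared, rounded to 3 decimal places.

With y = 0.1165:
  t   CF        PV=CF/(1+0.1165)^t    t·PV        t(t+1)·PV
  1        87.50        78.3699        78.3699         156.7398
  2        87.50        70.1925       140.3850         421.1549
  3        87.50        62.8683       188.6050         754.4199
  4        87.50        56.3084       225.2336       1,126.1679
  5        87.50        50.4330       252.1648       1,512.9887
  6        87.50        45.1706       271.0235       1,897.1645
  7     1,060.00       490.1114     3,430.7796      27,446.2364
  Σ                    853.4540     4,586.5612      33,314.8720
P = 853.4540.
Convexity = Σ t(t+1)·PV / [P·(1+y)²] = 33,314.8720 / (853.4540 × 1.246572) = 31.31415.

31.314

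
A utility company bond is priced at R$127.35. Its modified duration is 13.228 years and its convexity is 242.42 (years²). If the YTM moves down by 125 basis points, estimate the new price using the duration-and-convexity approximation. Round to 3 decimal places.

Duration effect: -D_mod·Δy = -13.228 × (-0.0125) = +0.165350
Convexity effect: ½·C·(Δy)² = 0.5 × 242.42 × (-0.0125)² = +0.0189390625
ΔP/P ≈ +0.165350 + 0.0189390625 = +0.1842890625
New price ≈ 127.35 × (1 + 0.1842890625) = 150.819212109375.

R$150.819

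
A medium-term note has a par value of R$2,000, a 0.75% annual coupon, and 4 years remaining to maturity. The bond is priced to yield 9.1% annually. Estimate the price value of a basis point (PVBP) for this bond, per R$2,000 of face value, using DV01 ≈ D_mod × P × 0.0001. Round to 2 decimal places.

R$0.53

Periodic yield y = 0.091.
  t   CF        PV=CF/(1+0.091)^t    t·PV
  1        15.00        13.7489        13.7489
  2        15.00        12.6021        25.2041
  3        15.00        11.5509        34.6528
  4     2,015.00     1,422.2503     5,689.0014
  Σ                  1,460.1522     5,762.6072
P = 1,460.1522; D_Mac = 3.94658 yrs; D_mod = 3.61740 yrs.
DV01 ≈ 3.61740 × 1,460.1522 × 0.0001 = 0.528195.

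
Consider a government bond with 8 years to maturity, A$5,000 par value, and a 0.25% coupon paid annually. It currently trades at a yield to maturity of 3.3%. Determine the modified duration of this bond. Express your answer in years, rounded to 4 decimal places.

Periodic yield y = 0.033. First find Macaulay duration:
  t   CF        PV=CF/(1+0.033)^t    t·PV
  1        12.50        12.1007        12.1007
  2        12.50        11.7141        23.4282
  3        12.50        11.3399        34.0197
  4        12.50        10.9776        43.9105
  5        12.50        10.6269        53.1347
  6        12.50        10.2875        61.7247
  7        12.50         9.9588        69.7117
  8     5,012.50     3,865.9107    30,927.2853
  Σ                  3,942.9162    31,225.3156
P = 3,942.9162; Macaulay duration = 31,225.3156 / 3,942.9162 = 7.91935 years.
Modified duration = D_Mac / (1 + y) = 7.91935 / 1.033 = 7.66636 years.

7.6664 years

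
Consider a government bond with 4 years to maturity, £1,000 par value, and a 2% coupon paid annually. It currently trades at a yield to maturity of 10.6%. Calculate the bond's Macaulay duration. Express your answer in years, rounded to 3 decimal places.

3.861 years

Periodic yield y = 0.106. Discount each cash flow and weight by its year:
  t   CF        PV=CF/(1+0.106)^t    t·PV
  1        20.00        18.0832        18.0832
  2        20.00        16.3501        32.7001
  3        20.00        14.7831        44.3492
  4     1,020.00       681.6786     2,726.7144
  Σ                    730.8949     2,821.8470
Price P = Σ PV = 730.8949.
Macaulay duration = Σ(t·PV) / P = 2,821.8470 / 730.8949 = 3.86081 years.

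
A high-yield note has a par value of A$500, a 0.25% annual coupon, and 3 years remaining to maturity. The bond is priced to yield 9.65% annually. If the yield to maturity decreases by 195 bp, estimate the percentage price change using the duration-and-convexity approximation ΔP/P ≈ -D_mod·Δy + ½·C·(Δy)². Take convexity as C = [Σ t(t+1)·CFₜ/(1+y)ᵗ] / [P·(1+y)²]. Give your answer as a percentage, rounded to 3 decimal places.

+5.509%

With y = 0.0965:
  t   CF        PV=CF/(1+0.0965)^t    t·PV        t(t+1)·PV
  1         1.25         1.1400         1.1400           2.2800
  2         1.25         1.0397         2.0793           6.2380
  3       501.25       380.2143     1,140.6430       4,562.5719
  Σ                    382.3940     1,143.8623       4,571.0899
P = 382.3940; D_Mac = 2.99132 yrs; D_mod = 2.72806 yrs; C = 9.94240.
Duration effect: -2.72806 × (-0.0195) = +0.053197
Convexity effect: 0.5 × 9.94240 × (-0.0195)² = +0.0018903
ΔP/P ≈ +0.053197 + 0.0018903 = +0.055087 = +5.5087%.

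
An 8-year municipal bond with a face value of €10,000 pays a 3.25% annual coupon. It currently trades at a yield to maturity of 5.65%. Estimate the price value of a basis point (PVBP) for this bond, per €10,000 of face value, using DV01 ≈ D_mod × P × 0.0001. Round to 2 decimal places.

€5.69

Periodic yield y = 0.0565.
  t   CF        PV=CF/(1+0.0565)^t    t·PV
  1       325.00       307.6195       307.6195
  2       325.00       291.1685       582.3370
  3       325.00       275.5972       826.7917
  4       325.00       260.8587     1,043.4349
  5       325.00       246.9084     1,234.5420
  6       325.00       233.7041     1,402.2247
  7       325.00       221.2060     1,548.4418
  8    10,325.00     6,651.7214    53,213.7710
  Σ                  8,488.7838    60,159.1625
P = 8,488.7838; D_Mac = 7.08690 yrs; D_mod = 6.70790 yrs.
DV01 ≈ 6.70790 × 8,488.7838 × 0.0001 = 5.694194.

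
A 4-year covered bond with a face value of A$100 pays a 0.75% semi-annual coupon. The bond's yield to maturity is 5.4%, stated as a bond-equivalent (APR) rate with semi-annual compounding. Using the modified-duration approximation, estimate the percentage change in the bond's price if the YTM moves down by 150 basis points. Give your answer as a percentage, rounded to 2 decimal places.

+5.76%

Periodic yield y = 0.027. Modified duration first:
  t   CF        PV=CF/(1+0.027)^t    t·PV
  1        0.375         0.3651         0.3651
  2        0.375         0.3555         0.7111
  3        0.375         0.3462         1.0386
  4        0.375         0.3371         1.3484
  5        0.375         0.3282         1.6412
  6        0.375         0.3196         1.9176
  7        0.375         0.3112         2.1784
  8      100.375        81.1077       648.8615
  Σ                     83.4707       658.0618
P = 83.4707; D_Mac = 7.88375 half-year periods = 3.94187 yrs; D_mod = 3.94187/(1+0.027) = 3.83824 yrs.
ΔP/P ≈ -D_mod · Δy = -3.83824 × (-0.015) = +0.057574 = +5.7574%.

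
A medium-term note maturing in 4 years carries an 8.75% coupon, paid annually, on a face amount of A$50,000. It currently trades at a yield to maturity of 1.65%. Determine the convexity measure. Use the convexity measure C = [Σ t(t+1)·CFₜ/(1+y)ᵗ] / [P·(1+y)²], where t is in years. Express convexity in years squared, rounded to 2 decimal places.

With y = 0.0165:
  t   CF        PV=CF/(1+0.0165)^t    t·PV        t(t+1)·PV
  1     4,375.00     4,303.9843     4,303.9843       8,607.9685
  2     4,375.00     4,234.1213     8,468.2425      25,404.7276
  3     4,375.00     4,165.3923    12,496.1769      49,984.7074
  4    54,375.00    50,929.5382   203,718.1527   1,018,590.7635
  Σ                 63,633.0360   228,986.5563   1,102,588.1671
P = 63,633.0360.
Convexity = Σ t(t+1)·PV / [P·(1+y)²] = 1,102,588.1671 / (63,633.0360 × 1.033272) = 16.76934.

16.77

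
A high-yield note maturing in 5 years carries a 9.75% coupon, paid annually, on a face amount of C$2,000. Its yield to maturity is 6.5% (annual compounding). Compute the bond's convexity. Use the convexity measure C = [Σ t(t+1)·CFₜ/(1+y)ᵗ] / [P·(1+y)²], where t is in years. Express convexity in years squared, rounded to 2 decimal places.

With y = 0.065:
  t   CF        PV=CF/(1+0.065)^t    t·PV        t(t+1)·PV
  1       195.00       183.0986       183.0986         366.1972
  2       195.00       171.9236       343.8471       1,031.5414
  3       195.00       161.4306       484.2917       1,937.1669
  4       195.00       151.5780       606.3120       3,031.5601
  5     2,195.00     1,602.0884     8,010.4422      48,062.6531
  Σ                  2,270.1192     9,627.9916      54,429.1186
P = 2,270.1192.
Convexity = Σ t(t+1)·PV / [P·(1+y)²] = 54,429.1186 / (2,270.1192 × 1.134225) = 21.13895.

21.14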